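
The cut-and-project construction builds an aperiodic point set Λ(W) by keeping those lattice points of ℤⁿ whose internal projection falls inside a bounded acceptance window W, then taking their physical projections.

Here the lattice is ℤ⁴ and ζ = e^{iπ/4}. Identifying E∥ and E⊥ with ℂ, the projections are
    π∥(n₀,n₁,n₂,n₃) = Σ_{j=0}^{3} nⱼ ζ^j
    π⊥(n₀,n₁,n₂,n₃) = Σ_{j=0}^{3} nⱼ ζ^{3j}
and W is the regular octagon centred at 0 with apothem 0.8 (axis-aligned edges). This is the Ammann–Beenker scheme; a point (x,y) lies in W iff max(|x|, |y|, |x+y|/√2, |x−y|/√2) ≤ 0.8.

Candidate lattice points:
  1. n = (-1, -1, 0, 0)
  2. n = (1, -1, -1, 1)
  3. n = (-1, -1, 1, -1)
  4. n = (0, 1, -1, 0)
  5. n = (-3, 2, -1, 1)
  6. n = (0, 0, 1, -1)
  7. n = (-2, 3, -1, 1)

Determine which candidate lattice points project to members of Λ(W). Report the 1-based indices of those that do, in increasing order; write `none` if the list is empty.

With ζ = e^{iπ/4} the internal vectors are ζ^0,ζ^3,ζ^6,ζ^9.
#1 (-1, -1, 0, 0): internal (-0.292893, -0.707107); octagon support 0.707107 vs apothem 0.8 → ∈ W
#2 (1, -1, -1, 1): internal (2.414214, 1.000000); octagon support 2.414214 vs apothem 0.8 → ∉ W
#3 (-1, -1, 1, -1): internal (-1.000000, -2.414214); octagon support 2.414214 vs apothem 0.8 → ∉ W
#4 (0, 1, -1, 0): internal (-0.707107, 1.707107); octagon support 1.707107 vs apothem 0.8 → ∉ W
#5 (-3, 2, -1, 1): internal (-3.707107, 3.121320); octagon support 4.828427 vs apothem 0.8 → ∉ W
#6 (0, 0, 1, -1): internal (-0.707107, -1.707107); octagon support 1.707107 vs apothem 0.8 → ∉ W
#7 (-2, 3, -1, 1): internal (-3.414214, 3.828427); octagon support 5.121320 vs apothem 0.8 → ∉ W

1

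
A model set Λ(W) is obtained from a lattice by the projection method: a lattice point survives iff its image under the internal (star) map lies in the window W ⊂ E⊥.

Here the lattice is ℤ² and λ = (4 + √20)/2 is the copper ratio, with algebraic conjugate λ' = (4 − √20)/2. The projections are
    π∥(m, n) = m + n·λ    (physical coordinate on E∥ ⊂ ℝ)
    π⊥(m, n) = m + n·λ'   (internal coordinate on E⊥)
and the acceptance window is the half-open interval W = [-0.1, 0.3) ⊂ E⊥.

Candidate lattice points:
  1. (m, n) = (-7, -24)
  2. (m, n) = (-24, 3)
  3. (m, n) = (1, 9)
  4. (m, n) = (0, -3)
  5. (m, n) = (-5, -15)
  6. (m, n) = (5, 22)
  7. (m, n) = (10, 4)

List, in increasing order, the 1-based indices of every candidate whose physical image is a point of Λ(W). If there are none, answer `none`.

Compute λ' = (4−√20)/2 = -0.2361, so π⊥(m,n) = m -0.2361·n.
[1] lift (-7,-24): star map gives -1.3344; window check -0.1 ≤ -1.3344 < 0.3 is false → out
[2] lift (-24,3): star map gives -24.7082; window check -0.1 ≤ -24.7082 < 0.3 is false → out
[3] lift (1,9): star map gives -1.1246; window check -0.1 ≤ -1.1246 < 0.3 is false → out
[4] lift (0,-3): star map gives 0.7082; window check -0.1 ≤ 0.7082 < 0.3 is false → out
[5] lift (-5,-15): star map gives -1.4590; window check -0.1 ≤ -1.4590 < 0.3 is false → out
[6] lift (5,22): star map gives -0.1935; window check -0.1 ≤ -0.1935 < 0.3 is false → out
[7] lift (10,4): star map gives 9.0557; window check -0.1 ≤ 9.0557 < 0.3 is false → out

none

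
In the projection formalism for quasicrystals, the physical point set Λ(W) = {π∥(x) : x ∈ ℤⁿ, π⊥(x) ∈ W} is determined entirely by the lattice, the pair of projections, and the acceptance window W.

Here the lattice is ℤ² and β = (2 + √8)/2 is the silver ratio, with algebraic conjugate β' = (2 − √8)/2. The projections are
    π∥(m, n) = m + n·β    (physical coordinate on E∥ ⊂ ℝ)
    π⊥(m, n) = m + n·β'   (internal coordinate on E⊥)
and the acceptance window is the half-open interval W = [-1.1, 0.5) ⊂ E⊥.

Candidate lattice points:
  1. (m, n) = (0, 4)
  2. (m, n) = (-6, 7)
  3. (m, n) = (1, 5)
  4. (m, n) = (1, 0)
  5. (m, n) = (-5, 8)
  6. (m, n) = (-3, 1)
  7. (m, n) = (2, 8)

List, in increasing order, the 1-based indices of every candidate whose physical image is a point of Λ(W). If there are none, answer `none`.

3

Compute β' = (2−√8)/2 = -0.414214, so π⊥(m,n) = m -0.414214·n.
[1] lift (0,4): star map gives -1.656854; window check -1.1 ≤ -1.656854 < 0.5 is false → out
[2] lift (-6,7): star map gives -8.899495; window check -1.1 ≤ -8.899495 < 0.5 is false → out
[3] lift (1,5): star map gives -1.071068; window check -1.1 ≤ -1.071068 < 0.5 is true → IN Λ
[4] lift (1,0): star map gives 1.000000; window check -1.1 ≤ 1.000000 < 0.5 is false → out
[5] lift (-5,8): star map gives -8.313708; window check -1.1 ≤ -8.313708 < 0.5 is false → out
[6] lift (-3,1): star map gives -3.414214; window check -1.1 ≤ -3.414214 < 0.5 is false → out
[7] lift (2,8): star map gives -1.313708; window check -1.1 ≤ -1.313708 < 0.5 is false → out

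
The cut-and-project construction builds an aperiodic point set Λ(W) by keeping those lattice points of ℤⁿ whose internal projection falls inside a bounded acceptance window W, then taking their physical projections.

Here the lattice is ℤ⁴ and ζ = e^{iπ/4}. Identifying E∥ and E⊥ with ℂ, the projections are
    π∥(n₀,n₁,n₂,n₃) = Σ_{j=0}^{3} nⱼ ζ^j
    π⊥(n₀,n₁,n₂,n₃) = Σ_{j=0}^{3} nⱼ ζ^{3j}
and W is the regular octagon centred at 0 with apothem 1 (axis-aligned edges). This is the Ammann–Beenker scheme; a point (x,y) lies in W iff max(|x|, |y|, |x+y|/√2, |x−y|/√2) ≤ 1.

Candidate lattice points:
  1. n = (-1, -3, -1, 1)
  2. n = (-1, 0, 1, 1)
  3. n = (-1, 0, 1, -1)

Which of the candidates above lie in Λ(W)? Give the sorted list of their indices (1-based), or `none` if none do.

Internal map: ζ^{3j} for j=0..3 gives (1,0), (−√2/2,√2/2), (0,−1), (√2/2,√2/2).
candidate 1: n = (-1, -3, -1, 1) → π⊥ ≈ (+1.82843, -0.41421); max(|x|,|y|,|x±y|/√2) = 1.82843 > 1 ⇒ ∉ W
candidate 2: n = (-1, 0, 1, 1) → π⊥ ≈ (-0.29289, -0.29289); max(|x|,|y|,|x±y|/√2) = 0.41421 ≤ 1 ⇒ ∈ W
candidate 3: n = (-1, 0, 1, -1) → π⊥ ≈ (-1.70711, -1.70711); max(|x|,|y|,|x±y|/√2) = 2.41421 > 1 ⇒ ∉ W

2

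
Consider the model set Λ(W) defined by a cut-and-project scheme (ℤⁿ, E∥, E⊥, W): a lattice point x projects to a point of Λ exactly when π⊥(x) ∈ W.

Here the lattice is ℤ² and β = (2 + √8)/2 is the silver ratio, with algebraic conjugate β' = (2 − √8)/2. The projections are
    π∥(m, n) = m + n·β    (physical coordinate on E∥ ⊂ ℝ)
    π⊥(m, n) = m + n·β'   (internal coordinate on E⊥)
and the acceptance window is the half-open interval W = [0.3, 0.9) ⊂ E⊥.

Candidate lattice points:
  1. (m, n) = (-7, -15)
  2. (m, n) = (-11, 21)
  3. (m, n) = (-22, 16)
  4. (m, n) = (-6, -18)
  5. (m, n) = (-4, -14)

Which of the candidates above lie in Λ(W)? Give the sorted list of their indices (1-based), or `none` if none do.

Compute β' = (2−√8)/2 = -0.4142, so π⊥(m,n) = m -0.4142·n.
candidate 1: (m,n)=(-7,-15) → π∥ = -7-15·β ≈ -43.2132, π⊥ = -7-15·β' ≈ -0.7868 ∉ [0.3, 0.9) ⇒ out
candidate 2: (m,n)=(-11,21) → π∥ = -11+21·β ≈ 39.6985, π⊥ = -11+21·β' ≈ -19.6985 ∉ [0.3, 0.9) ⇒ out
candidate 3: (m,n)=(-22,16) → π∥ = -22+16·β ≈ 16.6274, π⊥ = -22+16·β' ≈ -28.6274 ∉ [0.3, 0.9) ⇒ out
candidate 4: (m,n)=(-6,-18) → π∥ = -6-18·β ≈ -49.4558, π⊥ = -6-18·β' ≈ 1.4558 ∉ [0.3, 0.9) ⇒ out
candidate 5: (m,n)=(-4,-14) → π∥ = -4-14·β ≈ -37.7990, π⊥ = -4-14·β' ≈ 1.7990 ∉ [0.3, 0.9) ⇒ out

none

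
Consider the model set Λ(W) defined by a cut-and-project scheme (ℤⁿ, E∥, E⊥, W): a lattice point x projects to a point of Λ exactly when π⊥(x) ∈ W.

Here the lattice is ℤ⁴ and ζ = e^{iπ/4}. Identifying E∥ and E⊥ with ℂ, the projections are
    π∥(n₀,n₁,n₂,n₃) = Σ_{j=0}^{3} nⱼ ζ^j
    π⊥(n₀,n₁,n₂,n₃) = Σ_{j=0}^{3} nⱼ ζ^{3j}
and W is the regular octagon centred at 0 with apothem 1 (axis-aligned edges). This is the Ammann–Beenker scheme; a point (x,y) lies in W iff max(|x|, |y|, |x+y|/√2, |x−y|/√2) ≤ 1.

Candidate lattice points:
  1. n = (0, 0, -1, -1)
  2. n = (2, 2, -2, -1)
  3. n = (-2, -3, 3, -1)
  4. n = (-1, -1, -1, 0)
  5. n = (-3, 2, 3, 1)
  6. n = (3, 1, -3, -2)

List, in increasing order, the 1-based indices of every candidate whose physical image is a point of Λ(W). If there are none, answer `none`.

1, 4

Internal map: ζ^{3j} for j=0..3 gives (1,0), (−√2/2,√2/2), (0,−1), (√2/2,√2/2).
candidate 1: n = (0, 0, -1, -1) → π⊥ ≈ (-0.7071, +0.2929); max(|x|,|y|,|x±y|/√2) = 0.7071 ≤ 1 ⇒ ∈ W
candidate 2: n = (2, 2, -2, -1) → π⊥ ≈ (-0.1213, +2.7071); max(|x|,|y|,|x±y|/√2) = 2.7071 > 1 ⇒ ∉ W
candidate 3: n = (-2, -3, 3, -1) → π⊥ ≈ (-0.5858, -5.8284); max(|x|,|y|,|x±y|/√2) = 5.8284 > 1 ⇒ ∉ W
candidate 4: n = (-1, -1, -1, 0) → π⊥ ≈ (-0.2929, +0.2929); max(|x|,|y|,|x±y|/√2) = 0.4142 ≤ 1 ⇒ ∈ W
candidate 5: n = (-3, 2, 3, 1) → π⊥ ≈ (-3.7071, -0.8787); max(|x|,|y|,|x±y|/√2) = 3.7071 > 1 ⇒ ∉ W
candidate 6: n = (3, 1, -3, -2) → π⊥ ≈ (+0.8787, +2.2929); max(|x|,|y|,|x±y|/√2) = 2.2929 > 1 ⇒ ∉ W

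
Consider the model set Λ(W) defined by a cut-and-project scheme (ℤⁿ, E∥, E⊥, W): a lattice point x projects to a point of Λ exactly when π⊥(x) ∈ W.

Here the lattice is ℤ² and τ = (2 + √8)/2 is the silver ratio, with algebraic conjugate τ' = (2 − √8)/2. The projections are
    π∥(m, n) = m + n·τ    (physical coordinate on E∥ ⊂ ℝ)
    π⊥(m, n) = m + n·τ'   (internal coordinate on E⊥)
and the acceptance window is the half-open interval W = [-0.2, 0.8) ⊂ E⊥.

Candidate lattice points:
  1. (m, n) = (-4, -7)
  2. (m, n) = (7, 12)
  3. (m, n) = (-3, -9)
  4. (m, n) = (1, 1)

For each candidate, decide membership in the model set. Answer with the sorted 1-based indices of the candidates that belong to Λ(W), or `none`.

Numerically τ ≈ 2.414214 and τ' = −1/τ ≈ -0.414214.
#1 (-4,-7): internal coord -4 + (-7)·τ' = -1.100505; -1.100505 ∉ [-0.2, 0.8) → out
#2 (7,12): internal coord 7 + (12)·τ' = +2.029437; +2.029437 ∉ [-0.2, 0.8) → out
#3 (-3,-9): internal coord -3 + (-9)·τ' = +0.727922; +0.727922 ∈ [-0.2, 0.8) → IN Λ
#4 (1,1): internal coord 1 + (1)·τ' = +0.585786; +0.585786 ∈ [-0.2, 0.8) → IN Λ

3, 4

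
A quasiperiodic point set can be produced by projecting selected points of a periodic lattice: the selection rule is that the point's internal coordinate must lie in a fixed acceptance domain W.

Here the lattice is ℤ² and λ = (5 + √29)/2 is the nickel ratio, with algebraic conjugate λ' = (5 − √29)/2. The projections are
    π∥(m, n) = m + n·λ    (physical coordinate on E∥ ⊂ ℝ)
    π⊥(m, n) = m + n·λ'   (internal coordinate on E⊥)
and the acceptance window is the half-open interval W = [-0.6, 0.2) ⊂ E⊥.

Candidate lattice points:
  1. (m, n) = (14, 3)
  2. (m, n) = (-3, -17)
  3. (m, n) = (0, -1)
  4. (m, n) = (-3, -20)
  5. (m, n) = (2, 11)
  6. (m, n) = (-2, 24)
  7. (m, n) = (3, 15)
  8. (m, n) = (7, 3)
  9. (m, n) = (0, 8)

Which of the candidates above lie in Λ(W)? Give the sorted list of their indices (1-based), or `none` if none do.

3, 5, 7

λ' = (5−√29)/2 ≈ -0.1926.
#1 (14,3): internal coord 14 + (3)·λ' = +13.4223; +13.4223 ∉ [-0.6, 0.2) → out
#2 (-3,-17): internal coord -3 + (-17)·λ' = +0.2739; +0.2739 ∉ [-0.6, 0.2) → out
#3 (0,-1): internal coord 0 + (-1)·λ' = +0.1926; +0.1926 ∈ [-0.6, 0.2) → IN Λ
#4 (-3,-20): internal coord -3 + (-20)·λ' = +0.8516; +0.8516 ∉ [-0.6, 0.2) → out
#5 (2,11): internal coord 2 + (11)·λ' = -0.1184; -0.1184 ∈ [-0.6, 0.2) → IN Λ
#6 (-2,24): internal coord -2 + (24)·λ' = -6.6220; -6.6220 ∉ [-0.6, 0.2) → out
#7 (3,15): internal coord 3 + (15)·λ' = +0.1113; +0.1113 ∈ [-0.6, 0.2) → IN Λ
#8 (7,3): internal coord 7 + (3)·λ' = +6.4223; +6.4223 ∉ [-0.6, 0.2) → out
#9 (0,8): internal coord 0 + (8)·λ' = -1.5407; -1.5407 ∉ [-0.6, 0.2) → out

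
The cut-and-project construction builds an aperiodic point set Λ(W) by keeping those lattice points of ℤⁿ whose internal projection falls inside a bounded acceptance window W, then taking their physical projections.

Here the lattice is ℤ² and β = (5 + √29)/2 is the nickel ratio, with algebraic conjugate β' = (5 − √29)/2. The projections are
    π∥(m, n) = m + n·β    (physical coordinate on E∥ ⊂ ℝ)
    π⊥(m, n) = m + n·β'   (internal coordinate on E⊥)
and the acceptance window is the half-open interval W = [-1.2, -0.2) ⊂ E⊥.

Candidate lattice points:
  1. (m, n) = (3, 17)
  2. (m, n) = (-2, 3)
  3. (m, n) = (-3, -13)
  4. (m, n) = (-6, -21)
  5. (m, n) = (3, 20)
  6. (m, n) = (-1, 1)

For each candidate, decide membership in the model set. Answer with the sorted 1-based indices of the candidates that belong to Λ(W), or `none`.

1, 3, 5, 6

Numerically β ≈ 5.1926 and β' = −1/β ≈ -0.1926.
[1] lift (3,17): star map gives -0.2739; window check -1.2 ≤ -0.2739 < -0.2 is true → IN Λ
[2] lift (-2,3): star map gives -2.5777; window check -1.2 ≤ -2.5777 < -0.2 is false → out
[3] lift (-3,-13): star map gives -0.4964; window check -1.2 ≤ -0.4964 < -0.2 is true → IN Λ
[4] lift (-6,-21): star map gives -1.9558; window check -1.2 ≤ -1.9558 < -0.2 is false → out
[5] lift (3,20): star map gives -0.8516; window check -1.2 ≤ -0.8516 < -0.2 is true → IN Λ
[6] lift (-1,1): star map gives -1.1926; window check -1.2 ≤ -1.1926 < -0.2 is true → IN Λ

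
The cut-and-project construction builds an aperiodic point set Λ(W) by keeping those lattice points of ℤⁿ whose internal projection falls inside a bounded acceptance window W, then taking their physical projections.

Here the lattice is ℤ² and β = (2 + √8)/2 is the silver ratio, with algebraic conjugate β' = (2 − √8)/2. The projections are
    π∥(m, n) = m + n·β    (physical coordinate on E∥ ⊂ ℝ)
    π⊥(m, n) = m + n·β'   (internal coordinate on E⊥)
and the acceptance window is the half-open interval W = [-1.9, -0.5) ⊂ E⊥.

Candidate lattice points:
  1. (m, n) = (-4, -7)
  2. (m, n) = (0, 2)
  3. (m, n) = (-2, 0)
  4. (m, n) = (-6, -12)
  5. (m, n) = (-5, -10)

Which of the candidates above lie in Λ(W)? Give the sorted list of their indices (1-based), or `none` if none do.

1, 2, 4, 5

Numerically β ≈ 2.41421 and β' = −1/β ≈ -0.41421.
#1 (-4,-7): internal coord -4 + (-7)·β' = -1.10051; -1.10051 ∈ [-1.9, -0.5) → IN Λ
#2 (0,2): internal coord 0 + (2)·β' = -0.82843; -0.82843 ∈ [-1.9, -0.5) → IN Λ
#3 (-2,0): internal coord -2 + (0)·β' = -2.00000; -2.00000 ∉ [-1.9, -0.5) → out
#4 (-6,-12): internal coord -6 + (-12)·β' = -1.02944; -1.02944 ∈ [-1.9, -0.5) → IN Λ
#5 (-5,-10): internal coord -5 + (-10)·β' = -0.85786; -0.85786 ∈ [-1.9, -0.5) → IN Λ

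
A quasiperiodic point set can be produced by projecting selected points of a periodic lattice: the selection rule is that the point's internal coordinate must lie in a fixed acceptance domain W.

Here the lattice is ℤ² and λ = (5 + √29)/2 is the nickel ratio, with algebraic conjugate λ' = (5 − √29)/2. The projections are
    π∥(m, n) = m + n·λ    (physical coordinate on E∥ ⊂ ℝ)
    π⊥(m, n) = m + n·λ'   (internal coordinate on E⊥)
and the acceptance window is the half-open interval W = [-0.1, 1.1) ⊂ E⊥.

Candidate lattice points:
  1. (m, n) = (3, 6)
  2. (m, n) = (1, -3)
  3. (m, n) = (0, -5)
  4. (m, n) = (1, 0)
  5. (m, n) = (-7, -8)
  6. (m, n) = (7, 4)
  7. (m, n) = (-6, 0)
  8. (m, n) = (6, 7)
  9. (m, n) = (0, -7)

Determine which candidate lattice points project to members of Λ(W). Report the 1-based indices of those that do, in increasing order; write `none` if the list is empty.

3, 4

Compute λ' = (5−√29)/2 = -0.1926, so π⊥(m,n) = m -0.1926·n.
#1 (3,6): internal coord 3 + (6)·λ' = +1.8445; +1.8445 ∉ [-0.1, 1.1) → out
#2 (1,-3): internal coord 1 + (-3)·λ' = +1.5777; +1.5777 ∉ [-0.1, 1.1) → out
#3 (0,-5): internal coord 0 + (-5)·λ' = +0.9629; +0.9629 ∈ [-0.1, 1.1) → IN Λ
#4 (1,0): internal coord 1 + (0)·λ' = +1.0000; +1.0000 ∈ [-0.1, 1.1) → IN Λ
#5 (-7,-8): internal coord -7 + (-8)·λ' = -5.4593; -5.4593 ∉ [-0.1, 1.1) → out
#6 (7,4): internal coord 7 + (4)·λ' = +6.2297; +6.2297 ∉ [-0.1, 1.1) → out
#7 (-6,0): internal coord -6 + (0)·λ' = -6.0000; -6.0000 ∉ [-0.1, 1.1) → out
#8 (6,7): internal coord 6 + (7)·λ' = +4.6519; +4.6519 ∉ [-0.1, 1.1) → out
#9 (0,-7): internal coord 0 + (-7)·λ' = +1.3481; +1.3481 ∉ [-0.1, 1.1) → out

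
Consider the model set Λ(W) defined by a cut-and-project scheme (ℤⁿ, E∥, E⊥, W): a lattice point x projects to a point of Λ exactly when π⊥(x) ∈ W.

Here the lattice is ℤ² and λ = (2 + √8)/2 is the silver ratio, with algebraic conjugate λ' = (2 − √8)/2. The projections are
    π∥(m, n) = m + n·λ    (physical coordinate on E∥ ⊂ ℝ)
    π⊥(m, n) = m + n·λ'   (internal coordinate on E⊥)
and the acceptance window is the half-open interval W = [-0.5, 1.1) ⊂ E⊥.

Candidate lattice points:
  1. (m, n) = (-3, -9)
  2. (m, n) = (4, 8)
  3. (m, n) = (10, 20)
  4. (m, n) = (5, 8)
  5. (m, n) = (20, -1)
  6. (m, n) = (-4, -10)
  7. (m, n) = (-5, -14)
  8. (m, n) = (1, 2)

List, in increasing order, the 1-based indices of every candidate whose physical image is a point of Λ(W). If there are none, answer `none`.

Numerically λ ≈ 2.414214 and λ' = −1/λ ≈ -0.414214.
candidate 1: (m,n)=(-3,-9) → π∥ = -3-9·λ ≈ -24.727922, π⊥ = -3-9·λ' ≈ 0.727922 ∈ [-0.5, 1.1) ⇒ IN Λ
candidate 2: (m,n)=(4,8) → π∥ = 4+8·λ ≈ 23.313708, π⊥ = 4+8·λ' ≈ 0.686292 ∈ [-0.5, 1.1) ⇒ IN Λ
candidate 3: (m,n)=(10,20) → π∥ = 10+20·λ ≈ 58.284271, π⊥ = 10+20·λ' ≈ 1.715729 ∉ [-0.5, 1.1) ⇒ out
candidate 4: (m,n)=(5,8) → π∥ = 5+8·λ ≈ 24.313708, π⊥ = 5+8·λ' ≈ 1.686292 ∉ [-0.5, 1.1) ⇒ out
candidate 5: (m,n)=(20,-1) → π∥ = 20-1·λ ≈ 17.585786, π⊥ = 20-1·λ' ≈ 20.414214 ∉ [-0.5, 1.1) ⇒ out
candidate 6: (m,n)=(-4,-10) → π∥ = -4-10·λ ≈ -28.142136, π⊥ = -4-10·λ' ≈ 0.142136 ∈ [-0.5, 1.1) ⇒ IN Λ
candidate 7: (m,n)=(-5,-14) → π∥ = -5-14·λ ≈ -38.798990, π⊥ = -5-14·λ' ≈ 0.798990 ∈ [-0.5, 1.1) ⇒ IN Λ
candidate 8: (m,n)=(1,2) → π∥ = 1+2·λ ≈ 5.828427, π⊥ = 1+2·λ' ≈ 0.171573 ∈ [-0.5, 1.1) ⇒ IN Λ

1, 2, 6, 7, 8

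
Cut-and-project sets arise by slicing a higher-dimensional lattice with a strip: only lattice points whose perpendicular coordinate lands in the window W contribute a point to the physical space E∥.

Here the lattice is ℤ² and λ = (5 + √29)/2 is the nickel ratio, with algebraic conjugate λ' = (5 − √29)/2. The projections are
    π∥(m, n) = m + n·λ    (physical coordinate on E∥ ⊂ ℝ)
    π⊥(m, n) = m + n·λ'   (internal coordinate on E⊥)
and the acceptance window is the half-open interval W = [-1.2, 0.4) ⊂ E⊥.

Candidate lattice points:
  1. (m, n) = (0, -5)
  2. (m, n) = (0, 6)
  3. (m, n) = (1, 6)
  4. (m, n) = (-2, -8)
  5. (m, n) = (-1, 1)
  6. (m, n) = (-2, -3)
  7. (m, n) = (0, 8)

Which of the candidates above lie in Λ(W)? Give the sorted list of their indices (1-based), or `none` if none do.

Numerically λ ≈ 5.192582 and λ' = −1/λ ≈ -0.192582.
#1 (0,-5): internal coord 0 + (-5)·λ' = +0.962912; +0.962912 ∉ [-1.2, 0.4) → out
#2 (0,6): internal coord 0 + (6)·λ' = -1.155494; -1.155494 ∈ [-1.2, 0.4) → IN Λ
#3 (1,6): internal coord 1 + (6)·λ' = -0.155494; -0.155494 ∈ [-1.2, 0.4) → IN Λ
#4 (-2,-8): internal coord -2 + (-8)·λ' = -0.459341; -0.459341 ∈ [-1.2, 0.4) → IN Λ
#5 (-1,1): internal coord -1 + (1)·λ' = -1.192582; -1.192582 ∈ [-1.2, 0.4) → IN Λ
#6 (-2,-3): internal coord -2 + (-3)·λ' = -1.422253; -1.422253 ∉ [-1.2, 0.4) → out
#7 (0,8): internal coord 0 + (8)·λ' = -1.540659; -1.540659 ∉ [-1.2, 0.4) → out

2, 3, 4, 5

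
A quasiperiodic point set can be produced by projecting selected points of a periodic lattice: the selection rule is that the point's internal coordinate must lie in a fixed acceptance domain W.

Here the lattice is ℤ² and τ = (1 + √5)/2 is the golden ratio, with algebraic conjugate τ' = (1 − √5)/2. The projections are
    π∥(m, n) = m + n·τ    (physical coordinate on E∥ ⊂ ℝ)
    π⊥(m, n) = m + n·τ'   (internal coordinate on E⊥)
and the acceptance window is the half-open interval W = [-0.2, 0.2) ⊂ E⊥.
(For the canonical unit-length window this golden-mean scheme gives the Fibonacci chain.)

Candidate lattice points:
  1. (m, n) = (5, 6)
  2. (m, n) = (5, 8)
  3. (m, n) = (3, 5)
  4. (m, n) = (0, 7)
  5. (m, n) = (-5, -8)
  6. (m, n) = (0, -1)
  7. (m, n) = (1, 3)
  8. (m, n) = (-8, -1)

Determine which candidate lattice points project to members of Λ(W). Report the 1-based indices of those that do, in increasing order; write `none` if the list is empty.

2, 3, 5

Compute τ' = (1−√5)/2 = -0.6180, so π⊥(m,n) = m -0.6180·n.
#1 (5,6): internal coord 5 + (6)·τ' = +1.2918; +1.2918 ∉ [-0.2, 0.2) → out
#2 (5,8): internal coord 5 + (8)·τ' = +0.0557; +0.0557 ∈ [-0.2, 0.2) → IN Λ
#3 (3,5): internal coord 3 + (5)·τ' = -0.0902; -0.0902 ∈ [-0.2, 0.2) → IN Λ
#4 (0,7): internal coord 0 + (7)·τ' = -4.3262; -4.3262 ∉ [-0.2, 0.2) → out
#5 (-5,-8): internal coord -5 + (-8)·τ' = -0.0557; -0.0557 ∈ [-0.2, 0.2) → IN Λ
#6 (0,-1): internal coord 0 + (-1)·τ' = +0.6180; +0.6180 ∉ [-0.2, 0.2) → out
#7 (1,3): internal coord 1 + (3)·τ' = -0.8541; -0.8541 ∉ [-0.2, 0.2) → out
#8 (-8,-1): internal coord -8 + (-1)·τ' = -7.3820; -7.3820 ∉ [-0.2, 0.2) → out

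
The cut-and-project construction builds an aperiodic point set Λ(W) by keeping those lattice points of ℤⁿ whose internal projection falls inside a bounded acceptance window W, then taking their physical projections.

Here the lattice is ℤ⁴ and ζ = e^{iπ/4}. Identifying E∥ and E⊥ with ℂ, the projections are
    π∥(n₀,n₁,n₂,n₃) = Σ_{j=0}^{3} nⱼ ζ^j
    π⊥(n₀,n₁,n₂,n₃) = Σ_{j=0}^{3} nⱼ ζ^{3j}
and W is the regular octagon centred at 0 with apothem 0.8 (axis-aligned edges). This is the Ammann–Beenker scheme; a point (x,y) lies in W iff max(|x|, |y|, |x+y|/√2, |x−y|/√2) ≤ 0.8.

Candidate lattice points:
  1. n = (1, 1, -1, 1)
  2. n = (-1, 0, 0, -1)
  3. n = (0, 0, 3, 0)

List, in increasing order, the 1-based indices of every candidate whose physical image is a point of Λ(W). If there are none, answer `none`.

Internal map: ζ^{3j} for j=0..3 gives (1,0), (−√2/2,√2/2), (0,−1), (√2/2,√2/2).
candidate 1: n = (1, 1, -1, 1) → π⊥ ≈ (+1.000000, +2.414214); max(|x|,|y|,|x±y|/√2) = 2.414214 > 0.8 ⇒ ∉ W
candidate 2: n = (-1, 0, 0, -1) → π⊥ ≈ (-1.707107, -0.707107); max(|x|,|y|,|x±y|/√2) = 1.707107 > 0.8 ⇒ ∉ W
candidate 3: n = (0, 0, 3, 0) → π⊥ ≈ (+0.000000, -3.000000); max(|x|,|y|,|x±y|/√2) = 3.000000 > 0.8 ⇒ ∉ W

none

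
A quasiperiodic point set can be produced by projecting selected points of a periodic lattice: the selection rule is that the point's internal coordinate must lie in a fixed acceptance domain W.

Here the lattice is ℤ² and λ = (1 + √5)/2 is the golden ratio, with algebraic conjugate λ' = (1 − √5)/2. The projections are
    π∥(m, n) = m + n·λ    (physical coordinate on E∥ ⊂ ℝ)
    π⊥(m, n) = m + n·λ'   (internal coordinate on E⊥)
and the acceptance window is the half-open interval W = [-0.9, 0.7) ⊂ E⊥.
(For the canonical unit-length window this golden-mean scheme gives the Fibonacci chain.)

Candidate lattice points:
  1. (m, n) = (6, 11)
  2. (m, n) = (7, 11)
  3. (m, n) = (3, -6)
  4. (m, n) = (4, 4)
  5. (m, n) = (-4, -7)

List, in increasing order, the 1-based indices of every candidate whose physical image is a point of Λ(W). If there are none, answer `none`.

1, 2, 5

λ' = (1−√5)/2 ≈ -0.618034.
[1] lift (6,11): star map gives -0.798374; window check -0.9 ≤ -0.798374 < 0.7 is true → IN Λ
[2] lift (7,11): star map gives 0.201626; window check -0.9 ≤ 0.201626 < 0.7 is true → IN Λ
[3] lift (3,-6): star map gives 6.708204; window check -0.9 ≤ 6.708204 < 0.7 is false → out
[4] lift (4,4): star map gives 1.527864; window check -0.9 ≤ 1.527864 < 0.7 is false → out
[5] lift (-4,-7): star map gives 0.326238; window check -0.9 ≤ 0.326238 < 0.7 is true → IN Λ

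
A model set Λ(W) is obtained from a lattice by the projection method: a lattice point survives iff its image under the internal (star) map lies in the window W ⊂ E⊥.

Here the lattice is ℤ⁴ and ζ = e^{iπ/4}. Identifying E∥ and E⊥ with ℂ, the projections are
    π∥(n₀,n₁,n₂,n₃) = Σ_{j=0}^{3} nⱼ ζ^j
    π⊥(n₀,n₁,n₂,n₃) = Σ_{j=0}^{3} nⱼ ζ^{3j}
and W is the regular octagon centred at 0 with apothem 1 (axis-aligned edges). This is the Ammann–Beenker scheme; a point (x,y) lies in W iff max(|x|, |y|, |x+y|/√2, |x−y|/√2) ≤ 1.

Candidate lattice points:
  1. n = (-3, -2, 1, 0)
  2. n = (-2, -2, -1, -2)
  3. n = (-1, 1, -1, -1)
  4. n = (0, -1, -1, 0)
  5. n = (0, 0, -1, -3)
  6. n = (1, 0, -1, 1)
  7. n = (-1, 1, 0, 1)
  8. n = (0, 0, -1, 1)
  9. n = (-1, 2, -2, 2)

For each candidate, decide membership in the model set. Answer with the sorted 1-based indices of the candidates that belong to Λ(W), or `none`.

π⊥(n) = n₀ + n₁ζ³ + n₂ζ⁶ + n₃ζ⁹ where ζ = e^{iπ/4}.
#1 (-3, -2, 1, 0): internal (-1.5858, -2.4142); octagon support 2.8284 vs apothem 1 → ∉ W
#2 (-2, -2, -1, -2): internal (-2.0000, -1.8284); octagon support 2.7071 vs apothem 1 → ∉ W
#3 (-1, 1, -1, -1): internal (-2.4142, 1.0000); octagon support 2.4142 vs apothem 1 → ∉ W
#4 (0, -1, -1, 0): internal (0.7071, 0.2929); octagon support 0.7071 vs apothem 1 → ∈ W
#5 (0, 0, -1, -3): internal (-2.1213, -1.1213); octagon support 2.2929 vs apothem 1 → ∉ W
#6 (1, 0, -1, 1): internal (1.7071, 1.7071); octagon support 2.4142 vs apothem 1 → ∉ W
#7 (-1, 1, 0, 1): internal (-1.0000, 1.4142); octagon support 1.7071 vs apothem 1 → ∉ W
#8 (0, 0, -1, 1): internal (0.7071, 1.7071); octagon support 1.7071 vs apothem 1 → ∉ W
#9 (-1, 2, -2, 2): internal (-1.0000, 4.8284); octagon support 4.8284 vs apothem 1 → ∉ W

4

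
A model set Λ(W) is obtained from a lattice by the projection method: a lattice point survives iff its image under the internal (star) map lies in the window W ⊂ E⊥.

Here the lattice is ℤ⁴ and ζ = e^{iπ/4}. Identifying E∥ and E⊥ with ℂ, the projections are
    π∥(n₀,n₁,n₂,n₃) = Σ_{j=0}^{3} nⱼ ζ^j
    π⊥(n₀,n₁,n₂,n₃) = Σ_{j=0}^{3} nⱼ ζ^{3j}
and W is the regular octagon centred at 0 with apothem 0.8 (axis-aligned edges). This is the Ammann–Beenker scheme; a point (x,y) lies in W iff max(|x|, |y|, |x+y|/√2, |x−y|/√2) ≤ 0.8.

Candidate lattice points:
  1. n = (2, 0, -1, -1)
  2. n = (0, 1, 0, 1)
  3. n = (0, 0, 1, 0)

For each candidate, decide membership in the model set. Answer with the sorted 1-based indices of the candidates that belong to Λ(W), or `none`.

none

With ζ = e^{iπ/4} the internal vectors are ζ^0,ζ^3,ζ^6,ζ^9.
candidate 1: n = (2, 0, -1, -1) → π⊥ ≈ (+1.292893, +0.292893); max(|x|,|y|,|x±y|/√2) = 1.292893 > 0.8 ⇒ ∉ W
candidate 2: n = (0, 1, 0, 1) → π⊥ ≈ (+0.000000, +1.414214); max(|x|,|y|,|x±y|/√2) = 1.414214 > 0.8 ⇒ ∉ W
candidate 3: n = (0, 0, 1, 0) → π⊥ ≈ (+0.000000, -1.000000); max(|x|,|y|,|x±y|/√2) = 1.000000 > 0.8 ⇒ ∉ W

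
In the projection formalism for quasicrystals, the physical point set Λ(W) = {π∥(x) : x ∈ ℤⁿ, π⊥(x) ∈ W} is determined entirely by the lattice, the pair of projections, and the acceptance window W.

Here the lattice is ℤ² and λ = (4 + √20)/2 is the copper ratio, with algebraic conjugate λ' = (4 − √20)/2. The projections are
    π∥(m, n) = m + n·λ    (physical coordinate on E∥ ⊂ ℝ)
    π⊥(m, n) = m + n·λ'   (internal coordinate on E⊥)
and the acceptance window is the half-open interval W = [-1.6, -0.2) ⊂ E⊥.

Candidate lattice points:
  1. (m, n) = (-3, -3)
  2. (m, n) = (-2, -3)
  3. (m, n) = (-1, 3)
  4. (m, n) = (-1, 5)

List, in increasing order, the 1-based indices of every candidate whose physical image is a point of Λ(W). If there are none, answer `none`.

2

λ' = (4−√20)/2 ≈ -0.23607.
[1] lift (-3,-3): star map gives -2.29180; window check -1.6 ≤ -2.29180 < -0.2 is false → out
[2] lift (-2,-3): star map gives -1.29180; window check -1.6 ≤ -1.29180 < -0.2 is true → IN Λ
[3] lift (-1,3): star map gives -1.70820; window check -1.6 ≤ -1.70820 < -0.2 is false → out
[4] lift (-1,5): star map gives -2.18034; window check -1.6 ≤ -2.18034 < -0.2 is false → out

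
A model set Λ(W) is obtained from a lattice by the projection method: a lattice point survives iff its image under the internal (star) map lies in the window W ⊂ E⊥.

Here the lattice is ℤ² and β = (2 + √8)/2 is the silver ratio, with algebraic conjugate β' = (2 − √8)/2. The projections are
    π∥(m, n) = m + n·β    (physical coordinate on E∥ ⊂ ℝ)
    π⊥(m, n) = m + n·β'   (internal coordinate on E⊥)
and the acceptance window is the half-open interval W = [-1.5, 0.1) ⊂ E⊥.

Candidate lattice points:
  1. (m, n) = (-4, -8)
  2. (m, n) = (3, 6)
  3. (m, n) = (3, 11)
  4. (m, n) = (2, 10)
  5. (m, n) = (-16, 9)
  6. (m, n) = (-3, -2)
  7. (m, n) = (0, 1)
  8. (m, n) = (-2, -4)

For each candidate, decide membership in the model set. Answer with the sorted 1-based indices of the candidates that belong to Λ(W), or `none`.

Numerically β ≈ 2.41421 and β' = −1/β ≈ -0.41421.
candidate 1: (m,n)=(-4,-8) → π∥ = -4-8·β ≈ -23.31371, π⊥ = -4-8·β' ≈ -0.68629 ∈ [-1.5, 0.1) ⇒ IN Λ
candidate 2: (m,n)=(3,6) → π∥ = 3+6·β ≈ 17.48528, π⊥ = 3+6·β' ≈ 0.51472 ∉ [-1.5, 0.1) ⇒ out
candidate 3: (m,n)=(3,11) → π∥ = 3+11·β ≈ 29.55635, π⊥ = 3+11·β' ≈ -1.55635 ∉ [-1.5, 0.1) ⇒ out
candidate 4: (m,n)=(2,10) → π∥ = 2+10·β ≈ 26.14214, π⊥ = 2+10·β' ≈ -2.14214 ∉ [-1.5, 0.1) ⇒ out
candidate 5: (m,n)=(-16,9) → π∥ = -16+9·β ≈ 5.72792, π⊥ = -16+9·β' ≈ -19.72792 ∉ [-1.5, 0.1) ⇒ out
candidate 6: (m,n)=(-3,-2) → π∥ = -3-2·β ≈ -7.82843, π⊥ = -3-2·β' ≈ -2.17157 ∉ [-1.5, 0.1) ⇒ out
candidate 7: (m,n)=(0,1) → π∥ = 0+1·β ≈ 2.41421, π⊥ = 0+1·β' ≈ -0.41421 ∈ [-1.5, 0.1) ⇒ IN Λ
candidate 8: (m,n)=(-2,-4) → π∥ = -2-4·β ≈ -11.65685, π⊥ = -2-4·β' ≈ -0.34315 ∈ [-1.5, 0.1) ⇒ IN Λ

1, 7, 8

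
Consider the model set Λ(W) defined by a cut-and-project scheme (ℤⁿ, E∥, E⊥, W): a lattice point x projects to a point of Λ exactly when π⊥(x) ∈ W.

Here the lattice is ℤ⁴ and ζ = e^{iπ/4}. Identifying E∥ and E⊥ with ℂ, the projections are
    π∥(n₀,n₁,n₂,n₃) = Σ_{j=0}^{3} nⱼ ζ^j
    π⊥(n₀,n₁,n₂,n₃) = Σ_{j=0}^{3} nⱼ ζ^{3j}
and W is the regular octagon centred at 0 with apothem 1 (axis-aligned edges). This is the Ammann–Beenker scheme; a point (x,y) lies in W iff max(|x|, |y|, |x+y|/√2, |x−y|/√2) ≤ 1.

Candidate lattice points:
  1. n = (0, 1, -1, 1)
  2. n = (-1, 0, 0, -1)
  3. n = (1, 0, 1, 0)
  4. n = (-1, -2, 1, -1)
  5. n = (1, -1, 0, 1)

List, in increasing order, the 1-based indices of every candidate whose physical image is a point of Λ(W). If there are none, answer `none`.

Internal map: ζ^{3j} for j=0..3 gives (1,0), (−√2/2,√2/2), (0,−1), (√2/2,√2/2).
#1 (0, 1, -1, 1): internal (0.000000, 2.414214); octagon support 2.414214 vs apothem 1 → ∉ W
#2 (-1, 0, 0, -1): internal (-1.707107, -0.707107); octagon support 1.707107 vs apothem 1 → ∉ W
#3 (1, 0, 1, 0): internal (1.000000, -1.000000); octagon support 1.414214 vs apothem 1 → ∉ W
#4 (-1, -2, 1, -1): internal (-0.292893, -3.121320); octagon support 3.121320 vs apothem 1 → ∉ W
#5 (1, -1, 0, 1): internal (2.414214, 0.000000); octagon support 2.414214 vs apothem 1 → ∉ W

none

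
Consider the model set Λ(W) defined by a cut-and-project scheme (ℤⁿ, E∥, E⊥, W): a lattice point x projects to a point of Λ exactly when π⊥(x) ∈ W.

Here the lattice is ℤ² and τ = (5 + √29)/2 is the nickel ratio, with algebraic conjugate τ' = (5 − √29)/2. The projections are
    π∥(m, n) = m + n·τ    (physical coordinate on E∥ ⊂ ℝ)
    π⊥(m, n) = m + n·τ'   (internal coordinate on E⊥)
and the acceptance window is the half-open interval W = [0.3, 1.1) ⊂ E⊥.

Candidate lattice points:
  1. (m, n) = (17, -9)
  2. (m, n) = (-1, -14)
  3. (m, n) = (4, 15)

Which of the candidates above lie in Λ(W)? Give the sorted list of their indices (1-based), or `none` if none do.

τ' = (5−√29)/2 ≈ -0.19258.
candidate 1: (m,n)=(17,-9) → π∥ = 17-9·τ ≈ -29.73324, π⊥ = 17-9·τ' ≈ 18.73324 ∉ [0.3, 1.1) ⇒ out
candidate 2: (m,n)=(-1,-14) → π∥ = -1-14·τ ≈ -73.69615, π⊥ = -1-14·τ' ≈ 1.69615 ∉ [0.3, 1.1) ⇒ out
candidate 3: (m,n)=(4,15) → π∥ = 4+15·τ ≈ 81.88874, π⊥ = 4+15·τ' ≈ 1.11126 ∉ [0.3, 1.1) ⇒ out

none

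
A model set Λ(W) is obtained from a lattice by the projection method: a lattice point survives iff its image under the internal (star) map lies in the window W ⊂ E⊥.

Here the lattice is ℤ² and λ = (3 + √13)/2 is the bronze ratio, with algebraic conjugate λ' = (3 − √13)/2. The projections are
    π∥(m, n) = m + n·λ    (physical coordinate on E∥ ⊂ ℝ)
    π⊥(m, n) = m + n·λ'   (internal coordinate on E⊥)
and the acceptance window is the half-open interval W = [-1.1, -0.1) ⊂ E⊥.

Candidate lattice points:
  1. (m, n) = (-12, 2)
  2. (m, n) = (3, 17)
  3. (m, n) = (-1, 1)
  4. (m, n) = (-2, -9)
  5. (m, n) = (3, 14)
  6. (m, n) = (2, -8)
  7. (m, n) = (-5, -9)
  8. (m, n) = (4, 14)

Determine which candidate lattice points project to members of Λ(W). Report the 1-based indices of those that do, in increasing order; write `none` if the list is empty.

8

λ' = (3−√13)/2 ≈ -0.30278.
candidate 1: (m,n)=(-12,2) → π∥ = -12+2·λ ≈ -5.39445, π⊥ = -12+2·λ' ≈ -12.60555 ∉ [-1.1, -0.1) ⇒ out
candidate 2: (m,n)=(3,17) → π∥ = 3+17·λ ≈ 59.14719, π⊥ = 3+17·λ' ≈ -2.14719 ∉ [-1.1, -0.1) ⇒ out
candidate 3: (m,n)=(-1,1) → π∥ = -1+1·λ ≈ 2.30278, π⊥ = -1+1·λ' ≈ -1.30278 ∉ [-1.1, -0.1) ⇒ out
candidate 4: (m,n)=(-2,-9) → π∥ = -2-9·λ ≈ -31.72498, π⊥ = -2-9·λ' ≈ 0.72498 ∉ [-1.1, -0.1) ⇒ out
candidate 5: (m,n)=(3,14) → π∥ = 3+14·λ ≈ 49.23886, π⊥ = 3+14·λ' ≈ -1.23886 ∉ [-1.1, -0.1) ⇒ out
candidate 6: (m,n)=(2,-8) → π∥ = 2-8·λ ≈ -24.42221, π⊥ = 2-8·λ' ≈ 4.42221 ∉ [-1.1, -0.1) ⇒ out
candidate 7: (m,n)=(-5,-9) → π∥ = -5-9·λ ≈ -34.72498, π⊥ = -5-9·λ' ≈ -2.27502 ∉ [-1.1, -0.1) ⇒ out
candidate 8: (m,n)=(4,14) → π∥ = 4+14·λ ≈ 50.23886, π⊥ = 4+14·λ' ≈ -0.23886 ∈ [-1.1, -0.1) ⇒ IN Λ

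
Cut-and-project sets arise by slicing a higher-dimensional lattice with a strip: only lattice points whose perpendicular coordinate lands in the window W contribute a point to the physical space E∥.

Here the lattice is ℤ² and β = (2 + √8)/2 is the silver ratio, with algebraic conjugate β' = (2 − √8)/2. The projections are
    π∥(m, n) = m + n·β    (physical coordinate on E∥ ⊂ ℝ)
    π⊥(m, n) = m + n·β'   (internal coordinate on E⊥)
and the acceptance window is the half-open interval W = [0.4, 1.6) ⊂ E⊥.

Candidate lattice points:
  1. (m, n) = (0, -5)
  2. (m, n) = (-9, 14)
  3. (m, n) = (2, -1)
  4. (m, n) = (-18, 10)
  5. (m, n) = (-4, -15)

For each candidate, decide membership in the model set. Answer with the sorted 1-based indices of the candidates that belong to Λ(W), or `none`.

Numerically β ≈ 2.414214 and β' = −1/β ≈ -0.414214.
#1 (0,-5): internal coord 0 + (-5)·β' = +2.071068; +2.071068 ∉ [0.4, 1.6) → out
#2 (-9,14): internal coord -9 + (14)·β' = -14.798990; -14.798990 ∉ [0.4, 1.6) → out
#3 (2,-1): internal coord 2 + (-1)·β' = +2.414214; +2.414214 ∉ [0.4, 1.6) → out
#4 (-18,10): internal coord -18 + (10)·β' = -22.142136; -22.142136 ∉ [0.4, 1.6) → out
#5 (-4,-15): internal coord -4 + (-15)·β' = +2.213203; +2.213203 ∉ [0.4, 1.6) → out

none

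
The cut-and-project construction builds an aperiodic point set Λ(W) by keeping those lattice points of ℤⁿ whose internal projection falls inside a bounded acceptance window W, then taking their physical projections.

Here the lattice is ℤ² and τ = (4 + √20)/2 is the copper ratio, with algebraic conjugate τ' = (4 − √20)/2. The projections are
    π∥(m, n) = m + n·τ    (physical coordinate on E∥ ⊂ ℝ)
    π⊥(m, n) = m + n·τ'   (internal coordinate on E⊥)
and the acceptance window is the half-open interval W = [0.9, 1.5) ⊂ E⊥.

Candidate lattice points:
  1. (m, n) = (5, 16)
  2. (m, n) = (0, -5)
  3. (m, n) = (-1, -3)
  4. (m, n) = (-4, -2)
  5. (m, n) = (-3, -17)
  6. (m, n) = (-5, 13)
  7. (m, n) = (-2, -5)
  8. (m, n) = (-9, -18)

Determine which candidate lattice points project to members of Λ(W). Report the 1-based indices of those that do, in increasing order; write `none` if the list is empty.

τ' = (4−√20)/2 ≈ -0.236068.
[1] lift (5,16): star map gives 1.222912; window check 0.9 ≤ 1.222912 < 1.5 is true → IN Λ
[2] lift (0,-5): star map gives 1.180340; window check 0.9 ≤ 1.180340 < 1.5 is true → IN Λ
[3] lift (-1,-3): star map gives -0.291796; window check 0.9 ≤ -0.291796 < 1.5 is false → out
[4] lift (-4,-2): star map gives -3.527864; window check 0.9 ≤ -3.527864 < 1.5 is false → out
[5] lift (-3,-17): star map gives 1.013156; window check 0.9 ≤ 1.013156 < 1.5 is true → IN Λ
[6] lift (-5,13): star map gives -8.068884; window check 0.9 ≤ -8.068884 < 1.5 is false → out
[7] lift (-2,-5): star map gives -0.819660; window check 0.9 ≤ -0.819660 < 1.5 is false → out
[8] lift (-9,-18): star map gives -4.750776; window check 0.9 ≤ -4.750776 < 1.5 is false → out

1, 2, 5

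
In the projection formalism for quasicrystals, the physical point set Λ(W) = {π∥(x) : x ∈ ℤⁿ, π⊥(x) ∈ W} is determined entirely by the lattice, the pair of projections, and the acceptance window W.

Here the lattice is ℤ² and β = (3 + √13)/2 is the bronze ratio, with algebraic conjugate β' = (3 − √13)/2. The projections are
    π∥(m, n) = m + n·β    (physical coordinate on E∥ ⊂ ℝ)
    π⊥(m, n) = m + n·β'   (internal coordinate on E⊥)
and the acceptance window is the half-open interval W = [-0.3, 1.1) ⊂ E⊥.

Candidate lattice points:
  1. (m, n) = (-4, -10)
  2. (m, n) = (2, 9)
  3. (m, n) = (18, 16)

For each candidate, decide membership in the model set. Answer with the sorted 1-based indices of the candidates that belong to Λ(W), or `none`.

none

Compute β' = (3−√13)/2 = -0.302776, so π⊥(m,n) = m -0.302776·n.
candidate 1: (m,n)=(-4,-10) → π∥ = -4-10·β ≈ -37.027756, π⊥ = -4-10·β' ≈ -0.972244 ∉ [-0.3, 1.1) ⇒ out
candidate 2: (m,n)=(2,9) → π∥ = 2+9·β ≈ 31.724981, π⊥ = 2+9·β' ≈ -0.724981 ∉ [-0.3, 1.1) ⇒ out
candidate 3: (m,n)=(18,16) → π∥ = 18+16·β ≈ 70.844410, π⊥ = 18+16·β' ≈ 13.155590 ∉ [-0.3, 1.1) ⇒ out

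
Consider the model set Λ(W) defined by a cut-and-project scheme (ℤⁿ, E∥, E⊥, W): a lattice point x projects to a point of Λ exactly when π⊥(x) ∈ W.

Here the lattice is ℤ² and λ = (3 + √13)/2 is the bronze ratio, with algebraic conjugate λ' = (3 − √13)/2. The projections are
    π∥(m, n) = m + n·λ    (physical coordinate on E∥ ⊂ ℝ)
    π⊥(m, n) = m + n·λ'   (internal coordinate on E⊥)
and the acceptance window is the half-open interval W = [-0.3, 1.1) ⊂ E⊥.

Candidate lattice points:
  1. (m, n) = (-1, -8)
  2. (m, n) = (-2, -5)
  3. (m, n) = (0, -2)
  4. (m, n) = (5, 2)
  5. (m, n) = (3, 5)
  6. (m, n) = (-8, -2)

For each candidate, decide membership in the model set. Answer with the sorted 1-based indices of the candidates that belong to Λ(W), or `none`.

Compute λ' = (3−√13)/2 = -0.302776, so π⊥(m,n) = m -0.302776·n.
candidate 1: (m,n)=(-1,-8) → π∥ = -1-8·λ ≈ -27.422205, π⊥ = -1-8·λ' ≈ 1.422205 ∉ [-0.3, 1.1) ⇒ out
candidate 2: (m,n)=(-2,-5) → π∥ = -2-5·λ ≈ -18.513878, π⊥ = -2-5·λ' ≈ -0.486122 ∉ [-0.3, 1.1) ⇒ out
candidate 3: (m,n)=(0,-2) → π∥ = 0-2·λ ≈ -6.605551, π⊥ = 0-2·λ' ≈ 0.605551 ∈ [-0.3, 1.1) ⇒ IN Λ
candidate 4: (m,n)=(5,2) → π∥ = 5+2·λ ≈ 11.605551, π⊥ = 5+2·λ' ≈ 4.394449 ∉ [-0.3, 1.1) ⇒ out
candidate 5: (m,n)=(3,5) → π∥ = 3+5·λ ≈ 19.513878, π⊥ = 3+5·λ' ≈ 1.486122 ∉ [-0.3, 1.1) ⇒ out
candidate 6: (m,n)=(-8,-2) → π∥ = -8-2·λ ≈ -14.605551, π⊥ = -8-2·λ' ≈ -7.394449 ∉ [-0.3, 1.1) ⇒ out

3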